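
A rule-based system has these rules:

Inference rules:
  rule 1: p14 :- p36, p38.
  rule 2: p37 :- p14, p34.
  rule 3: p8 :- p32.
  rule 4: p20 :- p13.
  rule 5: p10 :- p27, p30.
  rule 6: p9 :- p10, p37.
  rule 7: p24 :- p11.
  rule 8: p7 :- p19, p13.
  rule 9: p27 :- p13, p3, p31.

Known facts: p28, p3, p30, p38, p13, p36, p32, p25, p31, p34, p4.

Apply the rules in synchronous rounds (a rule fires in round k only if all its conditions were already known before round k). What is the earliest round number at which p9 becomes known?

Round 1: rule 1 [p14 :- p36, p38.]; rule 3 [p8 :- p32.]; rule 4 [p20 :- p13.]; rule 9 [p27 :- p13, p3, p31.]. New: p14, p8, p20, p27.
Round 2: rule 2 [p37 :- p14, p34.]; rule 5 [p10 :- p27, p30.]. New: p37, p10.
Round 3: rule 6 [p9 :- p10, p37.]. New: p9.
p9 first appears in round 3.

3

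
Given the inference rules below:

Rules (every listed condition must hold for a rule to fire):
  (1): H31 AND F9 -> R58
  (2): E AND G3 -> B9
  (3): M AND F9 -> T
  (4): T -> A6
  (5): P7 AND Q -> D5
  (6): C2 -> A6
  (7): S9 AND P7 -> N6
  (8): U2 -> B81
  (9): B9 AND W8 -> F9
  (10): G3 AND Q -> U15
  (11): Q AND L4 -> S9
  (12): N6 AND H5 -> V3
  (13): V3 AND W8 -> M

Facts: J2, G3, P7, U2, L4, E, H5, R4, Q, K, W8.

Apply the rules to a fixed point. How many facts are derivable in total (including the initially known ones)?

22

[1] (2) [E AND G3 -> B9]; (5) [P7 AND Q -> D5]; (8) [U2 -> B81]; (10) [G3 AND Q -> U15]; (11) [Q AND L4 -> S9]. ⇒ new: B9, D5, B81, U15, S9.
[2] (7) [S9 AND P7 -> N6]; (9) [B9 AND W8 -> F9]. ⇒ new: N6, F9.
[3] (12) [N6 AND H5 -> V3]. ⇒ new: V3.
[4] (13) [V3 AND W8 -> M]. ⇒ new: M.
[5] (3) [M AND F9 -> T]. ⇒ new: T.
[6] (4) [T -> A6]. ⇒ new: A6.
Closure: {A6, B81, B9, D5, E, F9, G3, H5, J2, K, L4, M, N6, P7, Q, R4, S9, T, U15, U2, V3, W8} — 22 facts.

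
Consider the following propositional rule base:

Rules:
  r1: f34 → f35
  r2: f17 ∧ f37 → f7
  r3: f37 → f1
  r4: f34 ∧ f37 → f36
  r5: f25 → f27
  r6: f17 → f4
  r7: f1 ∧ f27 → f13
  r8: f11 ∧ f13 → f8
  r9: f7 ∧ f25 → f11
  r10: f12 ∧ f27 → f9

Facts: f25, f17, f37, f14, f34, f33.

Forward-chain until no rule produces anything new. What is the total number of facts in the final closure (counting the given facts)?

15

Round 1 fires r1, r2, r3, r4, r5, r6, giving f35, f7, f1, f36, f27, f4.
Round 2 fires r7, r9, giving f13, f11.
Round 3 fires r8, giving f8.
Closure: {f1, f11, f13, f14, f17, f25, f27, f33, f34, f35, f36, f37, f4, f7, f8} — 15 facts.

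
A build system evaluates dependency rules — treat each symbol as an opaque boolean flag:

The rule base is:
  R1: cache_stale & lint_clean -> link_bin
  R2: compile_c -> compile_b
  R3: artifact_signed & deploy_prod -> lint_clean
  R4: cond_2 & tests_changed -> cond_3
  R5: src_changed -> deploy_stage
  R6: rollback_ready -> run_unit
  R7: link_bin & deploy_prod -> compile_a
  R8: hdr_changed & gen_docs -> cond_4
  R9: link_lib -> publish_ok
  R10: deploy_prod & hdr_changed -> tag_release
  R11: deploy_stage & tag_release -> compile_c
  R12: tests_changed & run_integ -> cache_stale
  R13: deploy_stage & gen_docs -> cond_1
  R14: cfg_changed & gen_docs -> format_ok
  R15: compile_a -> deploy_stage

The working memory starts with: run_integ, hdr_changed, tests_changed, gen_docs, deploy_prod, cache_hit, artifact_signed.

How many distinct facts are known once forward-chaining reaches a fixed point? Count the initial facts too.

17

Round 1 — R3, R8, R10, R12, derive lint_clean, cond_4, tag_release, cache_stale.
Round 2 — R1, derive link_bin.
Round 3 — R7, derive compile_a.
Round 4 — R15, derive deploy_stage.
Round 5 — R11, R13, derive compile_c, cond_1.
Round 6 — R2, derive compile_b.
Closure: {artifact_signed, cache_hit, cache_stale, compile_a, compile_b, compile_c, cond_1, cond_4, deploy_prod, deploy_stage, gen_docs, hdr_changed, link_bin, lint_clean, run_integ, tag_release, tests_changed} — 17 facts.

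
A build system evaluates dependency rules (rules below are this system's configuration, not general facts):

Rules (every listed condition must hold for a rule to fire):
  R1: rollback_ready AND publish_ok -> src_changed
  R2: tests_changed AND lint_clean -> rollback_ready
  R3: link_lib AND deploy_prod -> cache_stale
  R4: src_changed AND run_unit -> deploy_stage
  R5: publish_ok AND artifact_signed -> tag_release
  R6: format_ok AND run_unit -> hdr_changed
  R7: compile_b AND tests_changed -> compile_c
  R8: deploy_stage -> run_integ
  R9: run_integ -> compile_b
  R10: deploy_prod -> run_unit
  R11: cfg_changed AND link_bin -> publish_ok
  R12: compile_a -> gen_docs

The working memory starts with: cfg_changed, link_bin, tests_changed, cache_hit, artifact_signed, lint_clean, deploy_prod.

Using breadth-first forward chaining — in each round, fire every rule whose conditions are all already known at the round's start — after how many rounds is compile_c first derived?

6

Round 1: R2 [tests_changed AND lint_clean -> rollback_ready]; R10 [deploy_prod -> run_unit]; R11 [cfg_changed AND link_bin -> publish_ok]. Adds rollback_ready, run_unit, publish_ok.
Round 2: R1 [rollback_ready AND publish_ok -> src_changed]; R5 [publish_ok AND artifact_signed -> tag_release]. Adds src_changed, tag_release.
Round 3: R4 [src_changed AND run_unit -> deploy_stage]. Adds deploy_stage.
Round 4: R8 [deploy_stage -> run_integ]. Adds run_integ.
Round 5: R9 [run_integ -> compile_b]. Adds compile_b.
Round 6: R7 [compile_b AND tests_changed -> compile_c]. Adds compile_c.
compile_c first appears in round 6.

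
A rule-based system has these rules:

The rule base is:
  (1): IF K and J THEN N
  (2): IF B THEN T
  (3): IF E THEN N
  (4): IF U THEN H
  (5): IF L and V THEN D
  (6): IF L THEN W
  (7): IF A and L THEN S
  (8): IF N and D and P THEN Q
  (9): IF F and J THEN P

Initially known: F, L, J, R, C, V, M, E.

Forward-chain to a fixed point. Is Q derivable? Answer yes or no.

yes

Round 1: (3) [IF E THEN N]; (5) [IF L and V THEN D]; (6) [IF L THEN W]; (9) [IF F and J THEN P]. Adds N, D, W, P.
Round 2: (8) [IF N and D and P THEN Q]. Adds Q.
Q appears in round 2, so it is derivable.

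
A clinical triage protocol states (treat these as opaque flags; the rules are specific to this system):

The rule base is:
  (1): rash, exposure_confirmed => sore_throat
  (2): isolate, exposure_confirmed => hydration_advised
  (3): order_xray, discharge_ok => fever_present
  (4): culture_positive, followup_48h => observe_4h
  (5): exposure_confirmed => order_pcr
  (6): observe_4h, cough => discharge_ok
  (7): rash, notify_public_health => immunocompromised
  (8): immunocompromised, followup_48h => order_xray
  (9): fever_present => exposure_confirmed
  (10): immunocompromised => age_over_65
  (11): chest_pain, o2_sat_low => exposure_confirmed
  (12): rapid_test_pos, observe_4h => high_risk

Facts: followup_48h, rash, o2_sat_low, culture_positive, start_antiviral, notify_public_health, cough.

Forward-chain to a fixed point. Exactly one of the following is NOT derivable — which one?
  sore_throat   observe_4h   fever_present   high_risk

Round 1: (4) [culture_positive, followup_48h => observe_4h]; (7) [rash, notify_public_health => immunocompromised]. Adds observe_4h, immunocompromised.
Round 2: (6) [observe_4h, cough => discharge_ok]; (8) [immunocompromised, followup_48h => order_xray]; (10) [immunocompromised => age_over_65]. Adds discharge_ok, order_xray, age_over_65.
Round 3: (3) [order_xray, discharge_ok => fever_present]. Adds fever_present.
Round 4: (9) [fever_present => exposure_confirmed]. Adds exposure_confirmed.
Round 5: (1) [rash, exposure_confirmed => sore_throat]; (5) [exposure_confirmed => order_pcr]. Adds sore_throat, order_pcr.
Derived: fever_present (round 3), observe_4h (round 1), sore_throat (round 5). high_risk never appears in any round.

high_risk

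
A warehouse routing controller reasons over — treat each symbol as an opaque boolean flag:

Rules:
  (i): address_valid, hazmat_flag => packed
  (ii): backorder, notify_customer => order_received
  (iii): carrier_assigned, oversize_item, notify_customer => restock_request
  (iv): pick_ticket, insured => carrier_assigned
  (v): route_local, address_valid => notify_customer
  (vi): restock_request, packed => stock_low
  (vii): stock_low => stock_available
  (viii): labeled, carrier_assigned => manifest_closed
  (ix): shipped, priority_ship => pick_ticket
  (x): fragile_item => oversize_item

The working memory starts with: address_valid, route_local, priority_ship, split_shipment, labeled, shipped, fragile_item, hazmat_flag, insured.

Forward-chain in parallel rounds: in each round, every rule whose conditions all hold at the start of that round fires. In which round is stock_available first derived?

5

Round 1: (i) [address_valid, hazmat_flag => packed]; (v) [route_local, address_valid => notify_customer]; (ix) [shipped, priority_ship => pick_ticket]; (x) [fragile_item => oversize_item]. New: packed, notify_customer, pick_ticket, oversize_item.
Round 2: (iv) [pick_ticket, insured => carrier_assigned]. New: carrier_assigned.
Round 3: (iii) [carrier_assigned, oversize_item, notify_customer => restock_request]; (viii) [labeled, carrier_assigned => manifest_closed]. New: restock_request, manifest_closed.
Round 4: (vi) [restock_request, packed => stock_low]. New: stock_low.
Round 5: (vii) [stock_low => stock_available]. New: stock_available.
stock_available first appears in round 5.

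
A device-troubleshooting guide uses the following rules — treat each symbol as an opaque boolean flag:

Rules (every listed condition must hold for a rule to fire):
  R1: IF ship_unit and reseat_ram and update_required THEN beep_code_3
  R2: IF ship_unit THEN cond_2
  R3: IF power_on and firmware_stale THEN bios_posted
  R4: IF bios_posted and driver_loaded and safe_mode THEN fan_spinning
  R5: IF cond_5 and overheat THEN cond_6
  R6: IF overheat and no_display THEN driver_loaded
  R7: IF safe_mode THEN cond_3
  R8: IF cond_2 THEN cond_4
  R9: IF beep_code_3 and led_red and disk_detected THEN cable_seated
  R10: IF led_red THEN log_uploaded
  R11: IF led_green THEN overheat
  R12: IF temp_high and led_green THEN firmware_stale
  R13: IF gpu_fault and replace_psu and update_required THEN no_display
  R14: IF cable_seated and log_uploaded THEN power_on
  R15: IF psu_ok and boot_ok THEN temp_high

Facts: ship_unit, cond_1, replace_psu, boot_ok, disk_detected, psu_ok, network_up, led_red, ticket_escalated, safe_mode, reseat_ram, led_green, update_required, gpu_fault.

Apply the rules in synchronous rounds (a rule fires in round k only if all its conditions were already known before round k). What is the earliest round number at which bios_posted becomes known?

4

Round 1: R1 [IF ship_unit and reseat_ram and update_required THEN beep_code_3]; R2 [IF ship_unit THEN cond_2]; R7 [IF safe_mode THEN cond_3]; R10 [IF led_red THEN log_uploaded]; R11 [IF led_green THEN overheat]; R13 [IF gpu_fault and replace_psu and update_required THEN no_display]; R15 [IF psu_ok and boot_ok THEN temp_high]. New: beep_code_3, cond_2, cond_3, log_uploaded, overheat, no_display, temp_high.
Round 2: R6 [IF overheat and no_display THEN driver_loaded]; R8 [IF cond_2 THEN cond_4]; R9 [IF beep_code_3 and led_red and disk_detected THEN cable_seated]; R12 [IF temp_high and led_green THEN firmware_stale]. New: driver_loaded, cond_4, cable_seated, firmware_stale.
Round 3: R14 [IF cable_seated and log_uploaded THEN power_on]. New: power_on.
Round 4: R3 [IF power_on and firmware_stale THEN bios_posted]. New: bios_posted.
bios_posted first appears in round 4.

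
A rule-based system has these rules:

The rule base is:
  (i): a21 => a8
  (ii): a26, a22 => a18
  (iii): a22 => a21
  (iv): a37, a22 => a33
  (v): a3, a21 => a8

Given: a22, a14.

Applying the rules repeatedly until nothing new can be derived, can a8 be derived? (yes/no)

Round 1 — (iii), derive a21.
Round 2 — (i), derive a8.
a8 appears in round 2, so it is derivable.

yes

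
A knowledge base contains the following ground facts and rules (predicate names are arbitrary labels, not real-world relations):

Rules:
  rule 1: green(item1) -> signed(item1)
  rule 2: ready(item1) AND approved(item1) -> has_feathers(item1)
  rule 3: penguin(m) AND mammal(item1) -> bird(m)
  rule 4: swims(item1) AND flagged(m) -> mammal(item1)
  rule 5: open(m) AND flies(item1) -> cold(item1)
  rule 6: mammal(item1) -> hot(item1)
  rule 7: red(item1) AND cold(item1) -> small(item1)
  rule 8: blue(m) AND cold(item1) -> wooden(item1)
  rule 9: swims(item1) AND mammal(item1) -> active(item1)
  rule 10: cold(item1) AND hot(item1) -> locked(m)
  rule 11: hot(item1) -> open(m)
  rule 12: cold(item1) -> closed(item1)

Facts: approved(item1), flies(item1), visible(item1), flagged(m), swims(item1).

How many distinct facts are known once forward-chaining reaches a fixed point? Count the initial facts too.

Round 1 fires rule 4, giving mammal(item1).
Round 2 fires rule 6, rule 9, giving hot(item1), active(item1).
Round 3 fires rule 11, giving open(m).
Round 4 fires rule 5, giving cold(item1).
Round 5 fires rule 10, rule 12, giving locked(m), closed(item1).
Closure: {active(item1), approved(item1), closed(item1), cold(item1), flagged(m), flies(item1), hot(item1), locked(m), mammal(item1), open(m), swims(item1), visible(item1)} — 12 facts.

12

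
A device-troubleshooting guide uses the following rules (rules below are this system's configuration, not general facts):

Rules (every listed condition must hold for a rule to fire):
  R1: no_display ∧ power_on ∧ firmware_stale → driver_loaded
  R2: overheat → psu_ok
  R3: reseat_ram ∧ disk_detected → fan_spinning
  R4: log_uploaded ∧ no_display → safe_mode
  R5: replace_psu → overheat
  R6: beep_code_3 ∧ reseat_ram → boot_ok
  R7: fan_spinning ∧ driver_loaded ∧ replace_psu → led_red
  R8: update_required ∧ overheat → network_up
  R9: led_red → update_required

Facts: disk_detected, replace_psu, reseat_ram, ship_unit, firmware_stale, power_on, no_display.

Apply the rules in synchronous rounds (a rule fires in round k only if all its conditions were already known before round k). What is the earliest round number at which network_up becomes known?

4

Round 1: R1 [no_display ∧ power_on ∧ firmware_stale → driver_loaded]; R3 [reseat_ram ∧ disk_detected → fan_spinning]; R5 [replace_psu → overheat]. Adds driver_loaded, fan_spinning, overheat.
Round 2: R2 [overheat → psu_ok]; R7 [fan_spinning ∧ driver_loaded ∧ replace_psu → led_red]. Adds psu_ok, led_red.
Round 3: R9 [led_red → update_required]. Adds update_required.
Round 4: R8 [update_required ∧ overheat → network_up]. Adds network_up.
network_up first appears in round 4.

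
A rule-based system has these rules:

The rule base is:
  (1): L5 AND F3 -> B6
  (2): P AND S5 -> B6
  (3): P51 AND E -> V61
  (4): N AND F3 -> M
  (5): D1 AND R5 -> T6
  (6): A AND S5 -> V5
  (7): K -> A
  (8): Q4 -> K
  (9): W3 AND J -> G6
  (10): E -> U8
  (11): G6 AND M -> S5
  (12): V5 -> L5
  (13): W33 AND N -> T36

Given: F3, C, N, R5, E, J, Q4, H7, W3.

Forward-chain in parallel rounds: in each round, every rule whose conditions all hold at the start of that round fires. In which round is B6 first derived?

5

Round 1: (4) [N AND F3 -> M]; (8) [Q4 -> K]; (9) [W3 AND J -> G6]; (10) [E -> U8]. Adds M, K, G6, U8.
Round 2: (7) [K -> A]; (11) [G6 AND M -> S5]. Adds A, S5.
Round 3: (6) [A AND S5 -> V5]. Adds V5.
Round 4: (12) [V5 -> L5]. Adds L5.
Round 5: (1) [L5 AND F3 -> B6]. Adds B6.
B6 first appears in round 5.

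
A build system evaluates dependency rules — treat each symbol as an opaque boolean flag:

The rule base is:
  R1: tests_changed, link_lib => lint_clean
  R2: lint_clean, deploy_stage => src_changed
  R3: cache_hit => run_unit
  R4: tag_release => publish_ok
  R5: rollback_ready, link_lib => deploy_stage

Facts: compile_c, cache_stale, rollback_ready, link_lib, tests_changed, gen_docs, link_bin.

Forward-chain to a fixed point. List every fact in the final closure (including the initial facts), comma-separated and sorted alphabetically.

cache_stale, compile_c, deploy_stage, gen_docs, link_bin, link_lib, lint_clean, rollback_ready, src_changed, tests_changed

Round 1 fires R1, R5, giving lint_clean, deploy_stage.
Round 2 fires R2, giving src_changed.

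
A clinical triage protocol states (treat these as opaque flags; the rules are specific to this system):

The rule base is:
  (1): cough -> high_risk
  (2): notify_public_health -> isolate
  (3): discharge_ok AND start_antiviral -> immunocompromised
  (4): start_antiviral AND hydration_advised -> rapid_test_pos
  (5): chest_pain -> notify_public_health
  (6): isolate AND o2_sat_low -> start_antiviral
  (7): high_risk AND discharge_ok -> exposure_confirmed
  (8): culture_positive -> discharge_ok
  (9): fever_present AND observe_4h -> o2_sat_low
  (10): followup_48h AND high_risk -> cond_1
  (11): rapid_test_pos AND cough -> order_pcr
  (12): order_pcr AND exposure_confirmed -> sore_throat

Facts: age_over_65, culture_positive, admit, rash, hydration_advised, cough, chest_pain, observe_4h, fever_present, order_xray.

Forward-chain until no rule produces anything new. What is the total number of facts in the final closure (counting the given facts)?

Round 1 fires (1), (5), (8), (9), giving high_risk, notify_public_health, discharge_ok, o2_sat_low.
Round 2 fires (2), (7), giving isolate, exposure_confirmed.
Round 3 fires (6), giving start_antiviral.
Round 4 fires (3), (4), giving immunocompromised, rapid_test_pos.
Round 5 fires (11), giving order_pcr.
Round 6 fires (12), giving sore_throat.
Closure: {admit, age_over_65, chest_pain, cough, culture_positive, discharge_ok, exposure_confirmed, fever_present, high_risk, hydration_advised, immunocompromised, isolate, notify_public_health, o2_sat_low, observe_4h, order_pcr, order_xray, rapid_test_pos, rash, sore_throat, start_antiviral} — 21 facts.

21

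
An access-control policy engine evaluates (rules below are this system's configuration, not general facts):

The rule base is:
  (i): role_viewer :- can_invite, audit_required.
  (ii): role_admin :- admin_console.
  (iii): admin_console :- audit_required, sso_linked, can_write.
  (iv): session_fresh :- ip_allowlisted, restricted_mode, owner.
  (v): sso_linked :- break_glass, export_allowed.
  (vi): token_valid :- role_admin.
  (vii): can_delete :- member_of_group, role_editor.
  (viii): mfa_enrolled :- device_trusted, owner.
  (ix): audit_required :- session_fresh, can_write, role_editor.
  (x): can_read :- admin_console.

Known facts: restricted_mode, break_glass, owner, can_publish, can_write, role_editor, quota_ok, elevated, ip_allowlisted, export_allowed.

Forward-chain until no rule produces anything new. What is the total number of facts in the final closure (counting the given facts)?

Round 1: (iv) [session_fresh :- ip_allowlisted, restricted_mode, owner.]; (v) [sso_linked :- break_glass, export_allowed.]. Adds session_fresh, sso_linked.
Round 2: (ix) [audit_required :- session_fresh, can_write, role_editor.]. Adds audit_required.
Round 3: (iii) [admin_console :- audit_required, sso_linked, can_write.]. Adds admin_console.
Round 4: (ii) [role_admin :- admin_console.]; (x) [can_read :- admin_console.]. Adds role_admin, can_read.
Round 5: (vi) [token_valid :- role_admin.]. Adds token_valid.
Closure: {admin_console, audit_required, break_glass, can_publish, can_read, can_write, elevated, export_allowed, ip_allowlisted, owner, quota_ok, restricted_mode, role_admin, role_editor, session_fresh, sso_linked, token_valid} — 17 facts.

17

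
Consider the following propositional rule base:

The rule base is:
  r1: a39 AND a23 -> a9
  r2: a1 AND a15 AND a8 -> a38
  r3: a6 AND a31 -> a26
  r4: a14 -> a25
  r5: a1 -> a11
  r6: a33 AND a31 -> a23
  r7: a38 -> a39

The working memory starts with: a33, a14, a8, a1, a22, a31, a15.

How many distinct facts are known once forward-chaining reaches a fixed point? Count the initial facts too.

Round 1 fires r2, r4, r5, r6, giving a38, a25, a11, a23.
Round 2 fires r7, giving a39.
Round 3 fires r1, giving a9.
Closure: {a1, a11, a14, a15, a22, a23, a25, a31, a33, a38, a39, a8, a9} — 13 facts.

13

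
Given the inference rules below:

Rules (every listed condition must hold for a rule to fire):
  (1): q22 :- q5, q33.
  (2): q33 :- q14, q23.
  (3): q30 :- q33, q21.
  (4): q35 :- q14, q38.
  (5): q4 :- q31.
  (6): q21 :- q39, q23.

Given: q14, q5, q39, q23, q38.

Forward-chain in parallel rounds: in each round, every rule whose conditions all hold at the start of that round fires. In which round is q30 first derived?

2

Round 1: (2) [q33 :- q14, q23.]; (4) [q35 :- q14, q38.]; (6) [q21 :- q39, q23.]. Adds q33, q35, q21.
Round 2: (1) [q22 :- q5, q33.]; (3) [q30 :- q33, q21.]. Adds q22, q30.
q30 first appears in round 2.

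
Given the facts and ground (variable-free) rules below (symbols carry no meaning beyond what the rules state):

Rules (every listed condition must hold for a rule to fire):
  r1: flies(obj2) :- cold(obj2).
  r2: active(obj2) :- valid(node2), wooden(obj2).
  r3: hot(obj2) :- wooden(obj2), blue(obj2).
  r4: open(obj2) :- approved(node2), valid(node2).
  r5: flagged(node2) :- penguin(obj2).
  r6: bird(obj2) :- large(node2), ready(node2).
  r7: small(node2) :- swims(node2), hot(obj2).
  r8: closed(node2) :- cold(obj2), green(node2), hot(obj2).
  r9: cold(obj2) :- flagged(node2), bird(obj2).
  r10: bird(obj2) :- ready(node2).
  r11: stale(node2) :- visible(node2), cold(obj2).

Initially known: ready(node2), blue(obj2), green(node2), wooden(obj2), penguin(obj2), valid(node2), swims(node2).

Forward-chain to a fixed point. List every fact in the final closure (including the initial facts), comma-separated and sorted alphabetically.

Round 1: r2 [active(obj2) :- valid(node2), wooden(obj2).]; r3 [hot(obj2) :- wooden(obj2), blue(obj2).]; r5 [flagged(node2) :- penguin(obj2).]; r10 [bird(obj2) :- ready(node2).]. Adds active(obj2), hot(obj2), flagged(node2), bird(obj2).
Round 2: r7 [small(node2) :- swims(node2), hot(obj2).]; r9 [cold(obj2) :- flagged(node2), bird(obj2).]. Adds small(node2), cold(obj2).
Round 3: r1 [flies(obj2) :- cold(obj2).]; r8 [closed(node2) :- cold(obj2), green(node2), hot(obj2).]. Adds flies(obj2), closed(node2).

active(obj2), bird(obj2), blue(obj2), closed(node2), cold(obj2), flagged(node2), flies(obj2), green(node2), hot(obj2), penguin(obj2), ready(node2), small(node2), swims(node2), valid(node2), wooden(obj2)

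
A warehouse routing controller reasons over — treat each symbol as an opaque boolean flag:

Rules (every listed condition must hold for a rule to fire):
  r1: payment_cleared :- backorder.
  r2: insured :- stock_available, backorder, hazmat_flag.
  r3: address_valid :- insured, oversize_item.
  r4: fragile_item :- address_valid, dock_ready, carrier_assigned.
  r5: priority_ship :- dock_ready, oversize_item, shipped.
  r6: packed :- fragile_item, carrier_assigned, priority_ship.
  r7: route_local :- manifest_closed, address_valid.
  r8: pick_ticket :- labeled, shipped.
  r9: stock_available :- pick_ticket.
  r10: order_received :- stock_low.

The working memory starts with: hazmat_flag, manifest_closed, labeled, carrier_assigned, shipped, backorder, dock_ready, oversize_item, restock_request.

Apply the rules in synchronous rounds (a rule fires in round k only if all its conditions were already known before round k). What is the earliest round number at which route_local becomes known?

5

Round 1: r1 [payment_cleared :- backorder.]; r5 [priority_ship :- dock_ready, oversize_item, shipped.]; r8 [pick_ticket :- labeled, shipped.]. New: payment_cleared, priority_ship, pick_ticket.
Round 2: r9 [stock_available :- pick_ticket.]. New: stock_available.
Round 3: r2 [insured :- stock_available, backorder, hazmat_flag.]. New: insured.
Round 4: r3 [address_valid :- insured, oversize_item.]. New: address_valid.
Round 5: r4 [fragile_item :- address_valid, dock_ready, carrier_assigned.]; r7 [route_local :- manifest_closed, address_valid.]. New: fragile_item, route_local.
route_local first appears in round 5.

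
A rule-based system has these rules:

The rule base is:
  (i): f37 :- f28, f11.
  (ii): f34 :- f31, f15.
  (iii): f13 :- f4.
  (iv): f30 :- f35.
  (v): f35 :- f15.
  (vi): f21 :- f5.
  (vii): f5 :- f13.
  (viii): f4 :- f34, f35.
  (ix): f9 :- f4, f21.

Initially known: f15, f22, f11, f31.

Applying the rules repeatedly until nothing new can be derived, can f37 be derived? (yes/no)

Round 1 — (ii), (v), derive f34, f35.
Round 2 — (iv), (viii), derive f30, f4.
Round 3 — (iii), derive f13.
Round 4 — (vii), derive f5.
Round 5 — (vi), derive f21.
Round 6 — (ix), derive f9.
Fixed point reached. f37 is concluded only by (i); (i) needs f28 (never derived).

no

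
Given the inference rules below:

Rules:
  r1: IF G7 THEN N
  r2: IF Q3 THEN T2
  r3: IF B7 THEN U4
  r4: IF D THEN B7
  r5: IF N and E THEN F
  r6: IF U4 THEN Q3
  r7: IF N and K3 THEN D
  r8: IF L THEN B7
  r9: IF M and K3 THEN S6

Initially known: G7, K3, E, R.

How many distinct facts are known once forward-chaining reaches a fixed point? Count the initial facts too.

11

Round 1: r1 [IF G7 THEN N]. New: N.
Round 2: r5 [IF N and E THEN F]; r7 [IF N and K3 THEN D]. New: F, D.
Round 3: r4 [IF D THEN B7]. New: B7.
Round 4: r3 [IF B7 THEN U4]. New: U4.
Round 5: r6 [IF U4 THEN Q3]. New: Q3.
Round 6: r2 [IF Q3 THEN T2]. New: T2.
Closure: {B7, D, E, F, G7, K3, N, Q3, R, T2, U4} — 11 facts.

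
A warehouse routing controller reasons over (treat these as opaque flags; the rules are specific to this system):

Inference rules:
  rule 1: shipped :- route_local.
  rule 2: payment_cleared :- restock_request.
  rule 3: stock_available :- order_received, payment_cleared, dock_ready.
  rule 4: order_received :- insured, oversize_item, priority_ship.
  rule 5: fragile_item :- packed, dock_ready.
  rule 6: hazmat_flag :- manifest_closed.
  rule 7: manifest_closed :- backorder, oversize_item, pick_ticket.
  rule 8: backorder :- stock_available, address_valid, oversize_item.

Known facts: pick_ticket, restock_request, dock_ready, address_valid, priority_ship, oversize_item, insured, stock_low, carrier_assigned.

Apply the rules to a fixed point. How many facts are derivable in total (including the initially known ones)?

Round 1: rule 2 [payment_cleared :- restock_request.]; rule 4 [order_received :- insured, oversize_item, priority_ship.]. New: payment_cleared, order_received.
Round 2: rule 3 [stock_available :- order_received, payment_cleared, dock_ready.]. New: stock_available.
Round 3: rule 8 [backorder :- stock_available, address_valid, oversize_item.]. New: backorder.
Round 4: rule 7 [manifest_closed :- backorder, oversize_item, pick_ticket.]. New: manifest_closed.
Round 5: rule 6 [hazmat_flag :- manifest_closed.]. New: hazmat_flag.
Closure: {address_valid, backorder, carrier_assigned, dock_ready, hazmat_flag, insured, manifest_closed, order_received, oversize_item, payment_cleared, pick_ticket, priority_ship, restock_request, stock_available, stock_low} — 15 facts.

15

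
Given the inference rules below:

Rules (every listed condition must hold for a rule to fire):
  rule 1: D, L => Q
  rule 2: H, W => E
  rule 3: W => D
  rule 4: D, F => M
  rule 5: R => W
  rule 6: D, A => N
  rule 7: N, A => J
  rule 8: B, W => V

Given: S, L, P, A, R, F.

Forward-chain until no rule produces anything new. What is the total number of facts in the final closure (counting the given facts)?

Round 1 — rule 5, derive W.
Round 2 — rule 3, derive D.
Round 3 — rule 1, rule 4, rule 6, derive Q, M, N.
Round 4 — rule 7, derive J.
Closure: {A, D, F, J, L, M, N, P, Q, R, S, W} — 12 facts.

12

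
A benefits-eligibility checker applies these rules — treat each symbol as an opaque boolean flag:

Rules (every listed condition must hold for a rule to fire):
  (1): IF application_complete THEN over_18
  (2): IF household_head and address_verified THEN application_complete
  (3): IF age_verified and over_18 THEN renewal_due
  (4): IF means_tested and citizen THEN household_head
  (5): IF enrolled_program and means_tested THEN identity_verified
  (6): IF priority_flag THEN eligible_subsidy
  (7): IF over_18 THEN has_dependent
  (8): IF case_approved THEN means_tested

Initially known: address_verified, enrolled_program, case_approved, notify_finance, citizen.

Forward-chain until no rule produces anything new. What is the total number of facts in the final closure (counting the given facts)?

11

Round 1 — (8), derive means_tested.
Round 2 — (4), (5), derive household_head, identity_verified.
Round 3 — (2), derive application_complete.
Round 4 — (1), derive over_18.
Round 5 — (7), derive has_dependent.
Closure: {address_verified, application_complete, case_approved, citizen, enrolled_program, has_dependent, household_head, identity_verified, means_tested, notify_finance, over_18} — 11 facts.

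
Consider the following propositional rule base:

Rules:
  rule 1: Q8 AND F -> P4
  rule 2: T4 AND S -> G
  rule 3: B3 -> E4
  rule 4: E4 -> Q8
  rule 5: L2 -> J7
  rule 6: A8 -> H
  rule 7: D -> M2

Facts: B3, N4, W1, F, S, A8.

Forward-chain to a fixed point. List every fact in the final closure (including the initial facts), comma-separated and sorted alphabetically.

A8, B3, E4, F, H, N4, P4, Q8, S, W1

Round 1 fires rule 3, rule 6, giving E4, H.
Round 2 fires rule 4, giving Q8.
Round 3 fires rule 1, giving P4.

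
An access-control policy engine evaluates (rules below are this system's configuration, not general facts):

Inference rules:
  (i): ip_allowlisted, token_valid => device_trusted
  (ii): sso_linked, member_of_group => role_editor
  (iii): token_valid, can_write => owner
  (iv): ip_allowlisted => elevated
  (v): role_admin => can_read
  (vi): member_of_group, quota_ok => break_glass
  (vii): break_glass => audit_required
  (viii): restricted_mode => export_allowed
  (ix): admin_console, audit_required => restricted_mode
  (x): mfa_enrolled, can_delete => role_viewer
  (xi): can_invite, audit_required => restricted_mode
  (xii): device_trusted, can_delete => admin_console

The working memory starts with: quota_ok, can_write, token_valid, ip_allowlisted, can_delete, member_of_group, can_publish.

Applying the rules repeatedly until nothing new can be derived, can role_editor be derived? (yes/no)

Round 1: (i) [ip_allowlisted, token_valid => device_trusted]; (iii) [token_valid, can_write => owner]; (iv) [ip_allowlisted => elevated]; (vi) [member_of_group, quota_ok => break_glass]. New: device_trusted, owner, elevated, break_glass.
Round 2: (vii) [break_glass => audit_required]; (xii) [device_trusted, can_delete => admin_console]. New: audit_required, admin_console.
Round 3: (ix) [admin_console, audit_required => restricted_mode]. New: restricted_mode.
Round 4: (viii) [restricted_mode => export_allowed]. New: export_allowed.
Fixed point reached. role_editor is concluded only by (ii); (ii) needs sso_linked (never derived).

no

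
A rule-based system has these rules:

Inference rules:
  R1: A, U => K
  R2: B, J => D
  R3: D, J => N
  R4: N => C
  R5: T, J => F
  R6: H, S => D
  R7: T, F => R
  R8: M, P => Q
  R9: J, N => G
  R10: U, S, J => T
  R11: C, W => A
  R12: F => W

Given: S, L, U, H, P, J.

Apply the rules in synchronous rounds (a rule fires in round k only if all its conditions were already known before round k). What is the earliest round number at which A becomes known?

[1] R6 [H, S => D]; R10 [U, S, J => T]. ⇒ new: D, T.
[2] R3 [D, J => N]; R5 [T, J => F]. ⇒ new: N, F.
[3] R4 [N => C]; R7 [T, F => R]; R9 [J, N => G]; R12 [F => W]. ⇒ new: C, R, G, W.
[4] R11 [C, W => A]. ⇒ new: A.
A first appears in round 4.

4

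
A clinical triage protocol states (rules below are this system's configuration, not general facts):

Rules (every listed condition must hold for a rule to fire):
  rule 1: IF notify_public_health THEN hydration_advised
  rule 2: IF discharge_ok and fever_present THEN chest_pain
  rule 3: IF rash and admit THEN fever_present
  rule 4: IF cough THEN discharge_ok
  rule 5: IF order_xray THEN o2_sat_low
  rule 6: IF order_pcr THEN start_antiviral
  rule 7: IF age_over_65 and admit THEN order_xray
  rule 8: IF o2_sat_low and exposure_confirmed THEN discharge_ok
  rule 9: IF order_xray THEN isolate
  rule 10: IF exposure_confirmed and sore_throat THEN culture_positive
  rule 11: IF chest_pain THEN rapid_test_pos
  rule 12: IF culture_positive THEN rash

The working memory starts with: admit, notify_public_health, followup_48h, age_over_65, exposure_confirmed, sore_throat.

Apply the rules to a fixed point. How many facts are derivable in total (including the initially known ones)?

16

Round 1: rule 1 [IF notify_public_health THEN hydration_advised]; rule 7 [IF age_over_65 and admit THEN order_xray]; rule 10 [IF exposure_confirmed and sore_throat THEN culture_positive]. Adds hydration_advised, order_xray, culture_positive.
Round 2: rule 5 [IF order_xray THEN o2_sat_low]; rule 9 [IF order_xray THEN isolate]; rule 12 [IF culture_positive THEN rash]. Adds o2_sat_low, isolate, rash.
Round 3: rule 3 [IF rash and admit THEN fever_present]; rule 8 [IF o2_sat_low and exposure_confirmed THEN discharge_ok]. Adds fever_present, discharge_ok.
Round 4: rule 2 [IF discharge_ok and fever_present THEN chest_pain]. Adds chest_pain.
Round 5: rule 11 [IF chest_pain THEN rapid_test_pos]. Adds rapid_test_pos.
Closure: {admit, age_over_65, chest_pain, culture_positive, discharge_ok, exposure_confirmed, fever_present, followup_48h, hydration_advised, isolate, notify_public_health, o2_sat_low, order_xray, rapid_test_pos, rash, sore_throat} — 16 facts.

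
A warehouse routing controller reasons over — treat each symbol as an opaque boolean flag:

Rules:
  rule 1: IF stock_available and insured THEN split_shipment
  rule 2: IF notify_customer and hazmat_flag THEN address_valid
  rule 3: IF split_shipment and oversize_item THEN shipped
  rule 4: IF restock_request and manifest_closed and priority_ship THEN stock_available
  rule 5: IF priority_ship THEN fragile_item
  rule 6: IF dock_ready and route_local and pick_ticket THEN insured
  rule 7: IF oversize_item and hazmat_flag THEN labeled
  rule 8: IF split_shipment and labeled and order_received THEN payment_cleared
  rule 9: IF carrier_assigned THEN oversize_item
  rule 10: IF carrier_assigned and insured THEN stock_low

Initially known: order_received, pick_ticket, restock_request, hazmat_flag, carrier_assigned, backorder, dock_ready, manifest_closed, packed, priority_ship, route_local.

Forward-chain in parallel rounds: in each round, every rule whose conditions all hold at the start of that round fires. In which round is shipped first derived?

Round 1 — rule 4, rule 5, rule 6, rule 9, derive stock_available, fragile_item, insured, oversize_item.
Round 2 — rule 1, rule 7, rule 10, derive split_shipment, labeled, stock_low.
Round 3 — rule 3, rule 8, derive shipped, payment_cleared.
shipped first appears in round 3.

3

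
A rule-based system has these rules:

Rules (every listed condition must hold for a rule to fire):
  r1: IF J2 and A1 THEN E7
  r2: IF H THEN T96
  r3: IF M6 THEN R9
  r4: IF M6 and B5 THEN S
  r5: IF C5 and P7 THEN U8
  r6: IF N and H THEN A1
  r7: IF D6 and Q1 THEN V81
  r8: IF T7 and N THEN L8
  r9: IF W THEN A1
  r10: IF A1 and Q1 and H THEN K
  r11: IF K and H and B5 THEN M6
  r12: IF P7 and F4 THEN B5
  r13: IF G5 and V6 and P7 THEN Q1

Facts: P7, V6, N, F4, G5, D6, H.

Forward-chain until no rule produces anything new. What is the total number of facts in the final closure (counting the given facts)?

Round 1: r2 [IF H THEN T96]; r6 [IF N and H THEN A1]; r12 [IF P7 and F4 THEN B5]; r13 [IF G5 and V6 and P7 THEN Q1]. New: T96, A1, B5, Q1.
Round 2: r7 [IF D6 and Q1 THEN V81]; r10 [IF A1 and Q1 and H THEN K]. New: V81, K.
Round 3: r11 [IF K and H and B5 THEN M6]. New: M6.
Round 4: r3 [IF M6 THEN R9]; r4 [IF M6 and B5 THEN S]. New: R9, S.
Closure: {A1, B5, D6, F4, G5, H, K, M6, N, P7, Q1, R9, S, T96, V6, V81} — 16 facts.

16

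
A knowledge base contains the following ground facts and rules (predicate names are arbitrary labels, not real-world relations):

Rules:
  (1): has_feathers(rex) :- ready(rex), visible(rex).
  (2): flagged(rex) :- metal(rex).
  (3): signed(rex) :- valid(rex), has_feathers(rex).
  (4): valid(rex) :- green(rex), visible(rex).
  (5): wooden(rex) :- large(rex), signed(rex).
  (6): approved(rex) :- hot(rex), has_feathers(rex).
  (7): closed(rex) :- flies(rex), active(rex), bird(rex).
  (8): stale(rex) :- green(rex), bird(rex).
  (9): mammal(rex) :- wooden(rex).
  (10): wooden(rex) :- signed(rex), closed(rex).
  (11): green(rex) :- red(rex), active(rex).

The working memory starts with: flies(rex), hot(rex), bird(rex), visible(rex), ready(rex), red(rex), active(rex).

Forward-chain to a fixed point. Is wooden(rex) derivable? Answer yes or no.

Round 1: (1) [has_feathers(rex) :- ready(rex), visible(rex).]; (7) [closed(rex) :- flies(rex), active(rex), bird(rex).]; (11) [green(rex) :- red(rex), active(rex).]. Adds has_feathers(rex), closed(rex), green(rex).
Round 2: (4) [valid(rex) :- green(rex), visible(rex).]; (6) [approved(rex) :- hot(rex), has_feathers(rex).]; (8) [stale(rex) :- green(rex), bird(rex).]. Adds valid(rex), approved(rex), stale(rex).
Round 3: (3) [signed(rex) :- valid(rex), has_feathers(rex).]. Adds signed(rex).
Round 4: (10) [wooden(rex) :- signed(rex), closed(rex).]. Adds wooden(rex).
Round 5: (9) [mammal(rex) :- wooden(rex).]. Adds mammal(rex).
wooden(rex) appears in round 4, so it is derivable.

yes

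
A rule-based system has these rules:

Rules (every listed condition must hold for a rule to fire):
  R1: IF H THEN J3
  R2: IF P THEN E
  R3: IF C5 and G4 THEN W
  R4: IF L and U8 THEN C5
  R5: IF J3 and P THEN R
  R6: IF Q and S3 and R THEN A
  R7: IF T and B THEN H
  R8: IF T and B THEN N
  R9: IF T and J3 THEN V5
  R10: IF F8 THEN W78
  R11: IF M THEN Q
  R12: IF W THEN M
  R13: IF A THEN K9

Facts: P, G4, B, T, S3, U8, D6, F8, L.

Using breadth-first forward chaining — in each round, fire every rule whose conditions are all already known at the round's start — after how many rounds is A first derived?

5

Round 1 — R2, R4, R7, R8, R10, derive E, C5, H, N, W78.
Round 2 — R1, R3, derive J3, W.
Round 3 — R5, R9, R12, derive R, V5, M.
Round 4 — R11, derive Q.
Round 5 — R6, derive A.
A first appears in round 5.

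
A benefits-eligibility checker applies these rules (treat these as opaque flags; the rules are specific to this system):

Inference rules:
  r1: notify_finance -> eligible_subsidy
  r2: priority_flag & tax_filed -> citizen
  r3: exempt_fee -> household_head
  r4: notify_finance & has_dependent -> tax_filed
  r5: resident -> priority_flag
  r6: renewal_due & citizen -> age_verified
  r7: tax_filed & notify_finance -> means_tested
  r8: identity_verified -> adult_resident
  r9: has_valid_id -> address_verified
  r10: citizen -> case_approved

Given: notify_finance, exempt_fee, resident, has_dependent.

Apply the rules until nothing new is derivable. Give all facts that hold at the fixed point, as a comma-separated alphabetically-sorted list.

case_approved, citizen, eligible_subsidy, exempt_fee, has_dependent, household_head, means_tested, notify_finance, priority_flag, resident, tax_filed

Round 1 fires r1, r3, r4, r5, giving eligible_subsidy, household_head, tax_filed, priority_flag.
Round 2 fires r2, r7, giving citizen, means_tested.
Round 3 fires r10, giving case_approved.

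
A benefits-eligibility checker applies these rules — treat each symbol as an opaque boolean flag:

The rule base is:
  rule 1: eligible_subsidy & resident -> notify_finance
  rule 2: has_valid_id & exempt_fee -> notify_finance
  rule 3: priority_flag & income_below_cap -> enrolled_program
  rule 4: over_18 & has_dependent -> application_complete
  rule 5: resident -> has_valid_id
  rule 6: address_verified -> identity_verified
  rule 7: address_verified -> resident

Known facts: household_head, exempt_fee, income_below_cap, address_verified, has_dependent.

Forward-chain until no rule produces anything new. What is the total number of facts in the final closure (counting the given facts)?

9

Round 1 — rule 6, rule 7, derive identity_verified, resident.
Round 2 — rule 5, derive has_valid_id.
Round 3 — rule 2, derive notify_finance.
Closure: {address_verified, exempt_fee, has_dependent, has_valid_id, household_head, identity_verified, income_below_cap, notify_finance, resident} — 9 facts.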